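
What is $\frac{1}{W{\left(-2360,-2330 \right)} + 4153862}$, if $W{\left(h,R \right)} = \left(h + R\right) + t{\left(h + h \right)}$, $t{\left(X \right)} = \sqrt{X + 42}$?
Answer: $\frac{2074586}{8607814145131} - \frac{i \sqrt{4678}}{17215628290262} \approx 2.4101 \cdot 10^{-7} - 3.9729 \cdot 10^{-12} i$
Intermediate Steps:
$t{\left(X \right)} = \sqrt{42 + X}$
$W{\left(h,R \right)} = R + h + \sqrt{42 + 2 h}$ ($W{\left(h,R \right)} = \left(h + R\right) + \sqrt{42 + \left(h + h\right)} = \left(R + h\right) + \sqrt{42 + 2 h} = R + h + \sqrt{42 + 2 h}$)
$\frac{1}{W{\left(-2360,-2330 \right)} + 4153862} = \frac{1}{\left(-2330 - 2360 + \sqrt{42 + 2 \left(-2360\right)}\right) + 4153862} = \frac{1}{\left(-2330 - 2360 + \sqrt{42 - 4720}\right) + 4153862} = \frac{1}{\left(-2330 - 2360 + \sqrt{-4678}\right) + 4153862} = \frac{1}{\left(-2330 - 2360 + i \sqrt{4678}\right) + 4153862} = \frac{1}{\left(-4690 + i \sqrt{4678}\right) + 4153862} = \frac{1}{4149172 + i \sqrt{4678}}$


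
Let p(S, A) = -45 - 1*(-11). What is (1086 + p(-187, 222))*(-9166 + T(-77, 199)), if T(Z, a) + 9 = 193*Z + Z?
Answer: -25366876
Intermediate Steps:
T(Z, a) = -9 + 194*Z (T(Z, a) = -9 + (193*Z + Z) = -9 + 194*Z)
p(S, A) = -34 (p(S, A) = -45 + 11 = -34)
(1086 + p(-187, 222))*(-9166 + T(-77, 199)) = (1086 - 34)*(-9166 + (-9 + 194*(-77))) = 1052*(-9166 + (-9 - 14938)) = 1052*(-9166 - 14947) = 1052*(-24113) = -25366876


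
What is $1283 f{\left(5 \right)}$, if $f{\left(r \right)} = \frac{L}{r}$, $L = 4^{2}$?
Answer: $\frac{20528}{5} \approx 4105.6$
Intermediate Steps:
$L = 16$
$f{\left(r \right)} = \frac{16}{r}$
$1283 f{\left(5 \right)} = 1283 \cdot \frac{16}{5} = \frac{20528}{5}$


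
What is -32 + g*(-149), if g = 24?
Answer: -3608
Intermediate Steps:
-32 + g*(-149) = -32 + 24*(-149) = -32 - 3576 = -3608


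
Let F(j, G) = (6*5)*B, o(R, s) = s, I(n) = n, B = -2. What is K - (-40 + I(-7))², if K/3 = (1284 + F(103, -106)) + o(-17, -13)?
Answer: 1424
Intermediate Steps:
F(j, G) = -60 (F(j, G) = (6*5)*(-2) = 30*(-2) = -60)
K = 3633 (K = 3*((1284 - 60) - 13) = 3*(1224 - 13) = 3*1211 = 3633)
K - (-40 + I(-7))² = 3633 - (-40 - 7)² = 3633 - 1*(-47)² = 3633 - 1*2209 = 3633 - 2209 = 1424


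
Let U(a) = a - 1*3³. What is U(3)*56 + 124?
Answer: -1220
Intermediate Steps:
U(a) = -27 + a (U(a) = a - 1*27 = a - 27 = -27 + a)
U(3)*56 + 124 = (-27 + 3)*56 + 124 = -24*56 + 124 = -1344 + 124 = -1220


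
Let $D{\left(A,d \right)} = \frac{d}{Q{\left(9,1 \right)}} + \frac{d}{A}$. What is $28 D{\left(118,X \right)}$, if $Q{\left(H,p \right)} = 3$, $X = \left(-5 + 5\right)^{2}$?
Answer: $0$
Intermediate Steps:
$X = 0$ ($X = 0^{2} = 0$)
$D{\left(A,d \right)} = \frac{d}{3} + \frac{d}{A}$
$28 D{\left(118,X \right)} = 28 \left(\frac{1}{3} \cdot 0 + \frac{0}{118}\right) = 28 \left(0 + 0 \cdot \frac{1}{118}\right) = 28 \left(0 + 0\right) = 28 \cdot 0 = 0$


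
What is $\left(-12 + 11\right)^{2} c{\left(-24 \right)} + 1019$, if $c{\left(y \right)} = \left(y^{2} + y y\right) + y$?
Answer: $2147$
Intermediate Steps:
$c{\left(y \right)} = y + 2 y^{2}$ ($c{\left(y \right)} = \left(y^{2} + y^{2}\right) + y = 2 y^{2} + y = y + 2 y^{2}$)
$\left(-12 + 11\right)^{2} c{\left(-24 \right)} + 1019 = \left(-12 + 11\right)^{2} \left(- 24 \left(1 + 2 \left(-24\right)\right)\right) + 1019 = \left(-1\right)^{2} \left(- 24 \left(1 - 48\right)\right) + 1019 = 1 \left(\left(-24\right) \left(-47\right)\right) + 1019 = 1 \cdot 1128 + 1019 = 1128 + 1019 = 2147$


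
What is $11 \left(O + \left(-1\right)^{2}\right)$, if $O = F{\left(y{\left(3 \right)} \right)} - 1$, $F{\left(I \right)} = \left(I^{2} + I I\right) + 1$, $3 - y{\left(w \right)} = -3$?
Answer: $803$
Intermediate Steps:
$y{\left(w \right)} = 6$ ($y{\left(w \right)} = 3 - -3 = 3 + 3 = 6$)
$F{\left(I \right)} = 1 + 2 I^{2}$ ($F{\left(I \right)} = \left(I^{2} + I^{2}\right) + 1 = 2 I^{2} + 1 = 1 + 2 I^{2}$)
$O = 72$ ($O = \left(1 + 2 \cdot 6^{2}\right) - 1 = \left(1 + 2 \cdot 36\right) - 1 = \left(1 + 72\right) - 1 = 73 - 1 = 72$)
$11 \left(O + \left(-1\right)^{2}\right) = 11 \left(72 + \left(-1\right)^{2}\right) = 11 \left(72 + 1\right) = 11 \cdot 73 = 803$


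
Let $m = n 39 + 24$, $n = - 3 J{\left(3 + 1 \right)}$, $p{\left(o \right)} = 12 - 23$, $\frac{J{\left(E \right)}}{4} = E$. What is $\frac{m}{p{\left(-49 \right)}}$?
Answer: $168$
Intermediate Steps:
$J{\left(E \right)} = 4 E$
$p{\left(o \right)} = -11$
$n = -48$ ($n = - 3 \cdot 4 \left(3 + 1\right) = - 3 \cdot 4 \cdot 4 = \left(-3\right) 16 = -48$)
$m = -1848$ ($m = \left(-48\right) 39 + 24 = -1872 + 24 = -1848$)
$\frac{m}{p{\left(-49 \right)}} = - \frac{1848}{-11} = \left(-1848\right) \left(- \frac{1}{11}\right) = 168$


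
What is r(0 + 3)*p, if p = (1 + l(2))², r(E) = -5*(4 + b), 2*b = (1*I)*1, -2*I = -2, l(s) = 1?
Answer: -90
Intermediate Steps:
I = 1 (I = -½*(-2) = 1)
b = ½ (b = ((1*1)*1)/2 = (1*1)/2 = (½)*1 = ½ ≈ 0.50000)
r(E) = -45/2 (r(E) = -5*(4 + ½) = -5*9/2 = -45/2)
p = 4 (p = (1 + 1)² = 2² = 4)
r(0 + 3)*p = -45/2*4 = -90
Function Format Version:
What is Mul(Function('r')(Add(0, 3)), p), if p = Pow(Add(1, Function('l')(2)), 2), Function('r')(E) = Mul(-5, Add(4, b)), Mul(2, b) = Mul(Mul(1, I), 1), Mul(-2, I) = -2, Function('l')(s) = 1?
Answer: -90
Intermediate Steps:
I = 1 (I = Mul(Rational(-1, 2), -2) = 1)
b = Rational(1, 2) (b = Mul(Rational(1, 2), Mul(Mul(1, 1), 1)) = Mul(Rational(1, 2), Mul(1, 1)) = Mul(Rational(1, 2), 1) = Rational(1, 2) ≈ 0.50000)
Function('r')(E) = Rational(-45, 2) (Function('r')(E) = Mul(-5, Add(4, Rational(1, 2))) = Mul(-5, Rational(9, 2)) = Rational(-45, 2))
p = 4 (p = Pow(Add(1, 1), 2) = Pow(2, 2) = 4)
Mul(Function('r')(Add(0, 3)), p) = Mul(Rational(-45, 2), 4) = -90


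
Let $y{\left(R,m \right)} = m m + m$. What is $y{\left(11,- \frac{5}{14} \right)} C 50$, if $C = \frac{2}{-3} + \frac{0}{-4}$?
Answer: $\frac{375}{49} \approx 7.6531$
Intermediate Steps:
$y{\left(R,m \right)} = m + m^{2}$ ($y{\left(R,m \right)} = m^{2} + m = m + m^{2}$)
$C = - \frac{2}{3}$ ($C = 2 \left(- \frac{1}{3}\right) + 0 \left(- \frac{1}{4}\right) = - \frac{2}{3} + 0 = - \frac{2}{3} \approx -0.66667$)
$y{\left(11,- \frac{5}{14} \right)} C 50 = - \frac{5}{14} \left(1 - \frac{5}{14}\right) \left(\left(- \frac{2}{3}\right) 50\right) = \left(-5\right) \frac{1}{14} \left(1 - \frac{5}{14}\right) \left(- \frac{100}{3}\right) = - \frac{5 \left(1 - \frac{5}{14}\right)}{14} \left(- \frac{100}{3}\right) = \left(- \frac{5}{14}\right) \frac{9}{14} \left(- \frac{100}{3}\right) = \left(- \frac{45}{196}\right) \left(- \frac{100}{3}\right) = \frac{375}{49}$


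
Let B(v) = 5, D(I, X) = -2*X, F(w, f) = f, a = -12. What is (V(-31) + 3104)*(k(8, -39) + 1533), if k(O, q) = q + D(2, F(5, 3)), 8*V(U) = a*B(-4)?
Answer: 4607592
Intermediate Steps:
V(U) = -15/2 (V(U) = (-12*5)/8 = (⅛)*(-60) = -15/2)
k(O, q) = -6 + q (k(O, q) = q - 2*3 = q - 6 = -6 + q)
(V(-31) + 3104)*(k(8, -39) + 1533) = (-15/2 + 3104)*((-6 - 39) + 1533) = 6193*(-45 + 1533)/2 = (6193/2)*1488 = 4607592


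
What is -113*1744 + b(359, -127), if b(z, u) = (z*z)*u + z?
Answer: -16564600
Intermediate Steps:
b(z, u) = z + u*z**2 (b(z, u) = z**2*u + z = u*z**2 + z = z + u*z**2)
-113*1744 + b(359, -127) = -113*1744 + 359*(1 - 127*359) = -197072 + 359*(1 - 45593) = -197072 + 359*(-45592) = -197072 - 16367528 = -16564600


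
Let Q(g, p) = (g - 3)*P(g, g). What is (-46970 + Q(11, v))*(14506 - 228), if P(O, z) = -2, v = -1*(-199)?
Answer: -670866108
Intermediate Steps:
v = 199
Q(g, p) = 6 - 2*g (Q(g, p) = (g - 3)*(-2) = (-3 + g)*(-2) = 6 - 2*g)
(-46970 + Q(11, v))*(14506 - 228) = (-46970 + (6 - 2*11))*(14506 - 228) = (-46970 + (6 - 22))*14278 = (-46970 - 16)*14278 = -46986*14278 = -670866108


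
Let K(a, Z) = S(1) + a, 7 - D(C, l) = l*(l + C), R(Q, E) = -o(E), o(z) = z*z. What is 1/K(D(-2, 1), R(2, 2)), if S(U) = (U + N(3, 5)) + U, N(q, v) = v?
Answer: 1/15 ≈ 0.066667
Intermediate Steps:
o(z) = z**2
R(Q, E) = -E**2
D(C, l) = 7 - l*(C + l) (D(C, l) = 7 - l*(l + C) = 7 - l*(C + l))
S(U) = 5 + 2*U (S(U) = (U + 5) + U = (5 + U) + U = 5 + 2*U)
K(a, Z) = 7 + a (K(a, Z) = (5 + 2*1) + a = (5 + 2) + a = 7 + a)
1/K(D(-2, 1), R(2, 2)) = 1/(7 + (7 - 1*1**2 - 1*(-2)*1)) = 1/(7 + (7 - 1*1 + 2)) = 1/(7 + (7 - 1 + 2)) = 1/(7 + 8) = 1/15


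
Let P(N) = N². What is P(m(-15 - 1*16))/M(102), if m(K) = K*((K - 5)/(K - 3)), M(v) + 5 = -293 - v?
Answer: -77841/28900 ≈ -2.6935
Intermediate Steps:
M(v) = -298 - v (M(v) = -5 + (-293 - v) = -298 - v)
m(K) = K*(-5 + K)/(-3 + K) (m(K) = K*((-5 + K)/(-3 + K)) = K*(-5 + K)/(-3 + K))
P(m(-15 - 1*16))/M(102) = ((-15 - 1*16)*(-5 + (-15 - 1*16))/(-3 + (-15 - 1*16)))²/(-298 - 1*102) = ((-15 - 16)*(-5 + (-15 - 16))/(-3 + (-15 - 16)))²/(-298 - 102) = (-31*(-5 - 31)/(-3 - 31))²/(-400) = (-31*(-36)/(-34))²*(-1/400) = (-31*(-1/34)*(-36))²*(-1/400) = (-558/17)²*(-1/400) = (311364/289)*(-1/400) = -77841/28900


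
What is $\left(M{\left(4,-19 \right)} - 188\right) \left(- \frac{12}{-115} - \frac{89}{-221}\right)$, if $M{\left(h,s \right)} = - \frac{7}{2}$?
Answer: $- \frac{4935721}{50830} \approx -97.103$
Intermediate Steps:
$M{\left(h,s \right)} = - \frac{7}{2}$ ($M{\left(h,s \right)} = \left(-7\right) \frac{1}{2} = - \frac{7}{2}$)
$\left(M{\left(4,-19 \right)} - 188\right) \left(- \frac{12}{-115} - \frac{89}{-221}\right) = \left(- \frac{7}{2} - 188\right) \left(- \frac{12}{-115} - \frac{89}{-221}\right) = - \frac{383 \left(\left(-12\right) \left(- \frac{1}{115}\right) - - \frac{89}{221}\right)}{2} = - \frac{383 \left(\frac{12}{115} + \frac{89}{221}\right)}{2} = \left(- \frac{383}{2}\right) \frac{12887}{25415} = - \frac{4935721}{50830}$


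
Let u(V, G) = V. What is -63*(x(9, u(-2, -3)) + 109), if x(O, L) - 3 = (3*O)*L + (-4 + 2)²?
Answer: -3906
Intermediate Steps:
x(O, L) = 7 + 3*L*O (x(O, L) = 3 + ((3*O)*L + (-4 + 2)²) = 3 + (3*L*O + (-2)²) = 3 + (3*L*O + 4) = 3 + (4 + 3*L*O) = 7 + 3*L*O)
-63*(x(9, u(-2, -3)) + 109) = -63*((7 + 3*(-2)*9) + 109) = -63*((7 - 54) + 109) = -63*(-47 + 109) = -63*62 = -3906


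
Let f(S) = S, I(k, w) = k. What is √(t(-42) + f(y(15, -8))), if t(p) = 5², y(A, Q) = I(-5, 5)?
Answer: 2*√5 ≈ 4.4721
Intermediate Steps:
y(A, Q) = -5
t(p) = 25
√(t(-42) + f(y(15, -8))) = √(25 - 5) = √20 = 2*√5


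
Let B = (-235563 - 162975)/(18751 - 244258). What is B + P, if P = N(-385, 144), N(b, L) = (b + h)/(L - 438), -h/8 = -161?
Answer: -1372423/1052366 ≈ -1.3041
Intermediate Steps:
h = 1288 (h = -8*(-161) = 1288)
B = 132846/75169 (B = -398538/(-225507) = -398538*(-1/225507) = 132846/75169 ≈ 1.7673)
N(b, L) = (1288 + b)/(-438 + L) (N(b, L) = (b + 1288)/(L - 438) = (1288 + b)/(-438 + L))
P = -43/14 (P = (1288 - 385)/(-438 + 144) = 903/(-294) = -1/294*903 = -43/14 ≈ -3.0714)
B + P = 132846/75169 - 43/14 = -1372423/1052366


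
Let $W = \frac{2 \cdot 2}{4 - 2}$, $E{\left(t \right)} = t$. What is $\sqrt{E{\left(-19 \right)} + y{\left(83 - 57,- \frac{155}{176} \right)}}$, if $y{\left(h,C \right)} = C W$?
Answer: $\frac{3 i \sqrt{4466}}{44} \approx 4.5565 i$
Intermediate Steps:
$W = 2$ ($W = \frac{4}{2} = 4 \cdot \frac{1}{2} = 2$)
$y{\left(h,C \right)} = 2 C$ ($y{\left(h,C \right)} = C 2 = 2 C$)
$\sqrt{E{\left(-19 \right)} + y{\left(83 - 57,- \frac{155}{176} \right)}} = \sqrt{-19 + 2 \left(- \frac{155}{176}\right)} = \sqrt{-19 - \frac{155}{88}} = \sqrt{- \frac{1827}{88}} = \frac{3 i \sqrt{4466}}{44}$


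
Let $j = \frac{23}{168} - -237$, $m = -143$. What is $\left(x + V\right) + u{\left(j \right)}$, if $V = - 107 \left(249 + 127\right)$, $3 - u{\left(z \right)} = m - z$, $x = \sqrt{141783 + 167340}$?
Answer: $- \frac{6694609}{168} + 321 \sqrt{3} \approx -39293.0$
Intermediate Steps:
$j = \frac{39839}{168}$ ($j = 23 \cdot \frac{1}{168} + 237 = \frac{23}{168} + 237 = \frac{39839}{168} \approx 237.14$)
$x = 321 \sqrt{3}$ ($x = \sqrt{309123} = 321 \sqrt{3} \approx 555.99$)
$u{\left(z \right)} = 146 + z$ ($u{\left(z \right)} = 3 - \left(-143 - z\right) = 3 + \left(143 + z\right) = 146 + z$)
$V = -40232$ ($V = \left(-107\right) 376 = -40232$)
$\left(x + V\right) + u{\left(j \right)} = \left(321 \sqrt{3} - 40232\right) + \left(146 + \frac{39839}{168}\right) = \left(-40232 + 321 \sqrt{3}\right) + \frac{64367}{168} = - \frac{6694609}{168} + 321 \sqrt{3}$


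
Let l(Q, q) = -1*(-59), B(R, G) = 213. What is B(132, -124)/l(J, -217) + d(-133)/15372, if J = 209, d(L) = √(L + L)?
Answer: 213/59 + I*√266/15372 ≈ 3.6102 + 0.001061*I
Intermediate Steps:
d(L) = √2*√L (d(L) = √(2*L) = √2*√L)
l(Q, q) = 59
B(132, -124)/l(J, -217) + d(-133)/15372 = 213/59 + (√2*√(-133))/15372 = 213*(1/59) + (√2*(I*√133))*(1/15372) = 213/59 + (I*√266)*(1/15372) = 213/59 + I*√266/15372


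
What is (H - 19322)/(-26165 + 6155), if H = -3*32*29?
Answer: 11053/10005 ≈ 1.1047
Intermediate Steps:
H = -2784 (H = -96*29 = -2784)
(H - 19322)/(-26165 + 6155) = (-2784 - 19322)/(-26165 + 6155) = -22106/(-20010) = -22106*(-1/20010) = 11053/10005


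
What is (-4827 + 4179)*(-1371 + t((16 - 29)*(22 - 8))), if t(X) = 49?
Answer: 856656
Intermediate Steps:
(-4827 + 4179)*(-1371 + t((16 - 29)*(22 - 8))) = (-4827 + 4179)*(-1371 + 49) = -648*(-1322) = 856656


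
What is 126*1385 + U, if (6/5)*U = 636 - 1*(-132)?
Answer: 175150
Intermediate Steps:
U = 640 (U = 5*(636 - 1*(-132))/6 = 5*(636 + 132)/6 = (⅚)*768 = 640)
126*1385 + U = 126*1385 + 640 = 174510 + 640 = 175150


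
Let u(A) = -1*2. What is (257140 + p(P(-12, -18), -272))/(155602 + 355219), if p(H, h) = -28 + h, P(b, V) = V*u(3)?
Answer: 256840/510821 ≈ 0.50280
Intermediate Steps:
u(A) = -2
P(b, V) = -2*V (P(b, V) = V*(-2) = -2*V)
(257140 + p(P(-12, -18), -272))/(155602 + 355219) = (257140 + (-28 - 272))/(155602 + 355219) = (257140 - 300)/510821 = 256840*(1/510821) = 256840/510821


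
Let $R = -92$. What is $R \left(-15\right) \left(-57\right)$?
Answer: $-78660$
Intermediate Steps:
$R \left(-15\right) \left(-57\right) = \left(-92\right) \left(-15\right) \left(-57\right) = 1380 \left(-57\right) = -78660$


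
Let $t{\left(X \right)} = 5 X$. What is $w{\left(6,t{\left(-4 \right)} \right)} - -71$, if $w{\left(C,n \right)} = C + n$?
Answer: $57$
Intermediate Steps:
$w{\left(6,t{\left(-4 \right)} \right)} - -71 = \left(6 + 5 \left(-4\right)\right) - -71 = \left(6 - 20\right) + 71 = -14 + 71 = 57$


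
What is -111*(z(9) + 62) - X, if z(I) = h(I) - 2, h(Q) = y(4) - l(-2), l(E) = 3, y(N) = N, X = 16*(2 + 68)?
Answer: -7891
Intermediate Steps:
X = 1120 (X = 16*70 = 1120)
h(Q) = 1 (h(Q) = 4 - 1*3 = 4 - 3 = 1)
z(I) = -1 (z(I) = 1 - 2 = -1)
-111*(z(9) + 62) - X = -111*(-1 + 62) - 1*1120 = -111*61 - 1120 = -6771 - 1120 = -7891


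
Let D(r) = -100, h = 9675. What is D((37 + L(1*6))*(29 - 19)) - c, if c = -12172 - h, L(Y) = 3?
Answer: 21747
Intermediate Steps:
c = -21847 (c = -12172 - 1*9675 = -12172 - 9675 = -21847)
D((37 + L(1*6))*(29 - 19)) - c = -100 - 1*(-21847) = -100 + 21847 = 21747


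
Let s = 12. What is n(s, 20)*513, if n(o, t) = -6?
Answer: -3078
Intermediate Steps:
n(s, 20)*513 = -6*513 = -3078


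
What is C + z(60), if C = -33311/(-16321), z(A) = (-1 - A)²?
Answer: 60763752/16321 ≈ 3723.0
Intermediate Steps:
C = 33311/16321 (C = -33311*(-1/16321) = 33311/16321 ≈ 2.0410)
C + z(60) = 33311/16321 + (1 + 60)² = 33311/16321 + 61² = 33311/16321 + 3721 = 60763752/16321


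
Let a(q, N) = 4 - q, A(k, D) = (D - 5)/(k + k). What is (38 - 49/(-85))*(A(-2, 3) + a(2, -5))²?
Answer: 16395/68 ≈ 241.10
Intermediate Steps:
A(k, D) = (-5 + D)/(2*k) (A(k, D) = (-5 + D)/((2*k)) = (-5 + D)*(1/(2*k)) = (-5 + D)/(2*k))
(38 - 49/(-85))*(A(-2, 3) + a(2, -5))² = (38 - 49/(-85))*((½)*(-5 + 3)/(-2) + (4 - 1*2))² = (38 - 49*(-1/85))*((½)*(-½)*(-2) + (4 - 2))² = (38 + 49/85)*(½ + 2)² = 3279*(5/2)²/85 = (3279/85)*(25/4) = 16395/68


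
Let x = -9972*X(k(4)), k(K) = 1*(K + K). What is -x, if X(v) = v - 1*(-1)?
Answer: 89748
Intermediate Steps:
k(K) = 2*K (k(K) = 1*(2*K) = 2*K)
X(v) = 1 + v (X(v) = v + 1 = 1 + v)
x = -89748 (x = -9972*(1 + 2*4) = -9972*(1 + 8) = -9972*9 = -89748)
-x = -1*(-89748) = 89748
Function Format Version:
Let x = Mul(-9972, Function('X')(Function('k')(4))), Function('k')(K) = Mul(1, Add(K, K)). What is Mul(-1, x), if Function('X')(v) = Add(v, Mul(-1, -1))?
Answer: 89748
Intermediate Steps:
Function('k')(K) = Mul(2, K) (Function('k')(K) = Mul(1, Mul(2, K)) = Mul(2, K))
Function('X')(v) = Add(1, v) (Function('X')(v) = Add(v, 1) = Add(1, v))
x = -89748 (x = Mul(-9972, Add(1, Mul(2, 4))) = Mul(-9972, Add(1, 8)) = Mul(-9972, 9) = -89748)
Mul(-1, x) = Mul(-1, -89748) = 89748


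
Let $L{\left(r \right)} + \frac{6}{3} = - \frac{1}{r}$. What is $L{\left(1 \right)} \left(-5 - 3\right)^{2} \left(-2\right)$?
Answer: $384$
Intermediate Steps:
$L{\left(r \right)} = -2 - \frac{1}{r}$
$L{\left(1 \right)} \left(-5 - 3\right)^{2} \left(-2\right) = \left(-2 - 1^{-1}\right) \left(-5 - 3\right)^{2} \left(-2\right) = \left(-2 - 1\right) \left(-8\right)^{2} \left(-2\right) = \left(-2 - 1\right) 64 \left(-2\right) = \left(-3\right) 64 \left(-2\right) = \left(-192\right) \left(-2\right) = 384$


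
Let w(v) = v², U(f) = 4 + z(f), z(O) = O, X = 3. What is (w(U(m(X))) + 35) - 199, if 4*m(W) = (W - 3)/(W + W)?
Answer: -148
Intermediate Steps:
m(W) = (-3 + W)/(8*W) (m(W) = ((W - 3)/(W + W))/4 = ((-3 + W)/((2*W)))/4 = ((-3 + W)*(1/(2*W)))/4 = ((-3 + W)/(2*W))/4 = (-3 + W)/(8*W))
U(f) = 4 + f
(w(U(m(X))) + 35) - 199 = ((4 + (⅛)*(-3 + 3)/3)² + 35) - 199 = ((4 + (⅛)*(⅓)*0)² + 35) - 199 = ((4 + 0)² + 35) - 199 = (4² + 35) - 199 = (16 + 35) - 199 = 51 - 199 = -148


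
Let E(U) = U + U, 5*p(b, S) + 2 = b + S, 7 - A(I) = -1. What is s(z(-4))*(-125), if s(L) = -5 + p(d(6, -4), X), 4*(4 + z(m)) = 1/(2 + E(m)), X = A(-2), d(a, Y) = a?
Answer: 325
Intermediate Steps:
A(I) = 8 (A(I) = 7 - 1*(-1) = 7 + 1 = 8)
X = 8
p(b, S) = -⅖ + S/5 + b/5 (p(b, S) = -⅖ + (b + S)/5 = -⅖ + (S + b)/5 = -⅖ + (S/5 + b/5) = -⅖ + S/5 + b/5)
E(U) = 2*U
z(m) = -4 + 1/(4*(2 + 2*m))
s(L) = -13/5 (s(L) = -5 + (-⅖ + (⅕)*8 + (⅕)*6) = -5 + (-⅖ + 8/5 + 6/5) = -5 + 12/5 = -13/5)
s(z(-4))*(-125) = -13/5*(-125) = 325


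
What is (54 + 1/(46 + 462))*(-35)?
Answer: -960155/508 ≈ -1890.1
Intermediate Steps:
(54 + 1/(46 + 462))*(-35) = (54 + 1/508)*(-35) = (27433/508)*(-35) = -960155/508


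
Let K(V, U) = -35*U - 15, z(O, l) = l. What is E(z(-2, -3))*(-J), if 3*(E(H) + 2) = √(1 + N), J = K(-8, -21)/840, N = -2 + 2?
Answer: 10/7 ≈ 1.4286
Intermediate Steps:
N = 0
K(V, U) = -15 - 35*U
J = 6/7 (J = (-15 - 35*(-21))/840 = (-15 + 735)*(1/840) = 720*(1/840) = 6/7 ≈ 0.85714)
E(H) = -5/3 (E(H) = -2 + √(1 + 0)/3 = -2 + √1/3 = -2 + (⅓)*1 = -2 + ⅓ = -5/3)
E(z(-2, -3))*(-J) = -(-5)*6/(3*7) = -5/3*(-6/7) = 10/7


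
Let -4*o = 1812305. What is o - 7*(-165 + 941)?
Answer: -1834033/4 ≈ -4.5851e+5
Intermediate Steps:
o = -1812305/4 (o = -¼*1812305 = -1812305/4 ≈ -4.5308e+5)
o - 7*(-165 + 941) = -1812305/4 - 7*(-165 + 941) = -1812305/4 - 7*776 = -1812305/4 - 1*5432 = -1812305/4 - 5432 = -1834033/4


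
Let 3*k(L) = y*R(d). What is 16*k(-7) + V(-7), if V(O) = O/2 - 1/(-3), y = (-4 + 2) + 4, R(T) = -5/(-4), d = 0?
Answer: 61/6 ≈ 10.167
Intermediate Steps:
R(T) = 5/4 (R(T) = -5*(-1/4) = 5/4)
y = 2 (y = -2 + 4 = 2)
V(O) = 1/3 + O/2 (V(O) = O*(1/2) - 1*(-1/3) = O/2 + 1/3 = 1/3 + O/2)
k(L) = 5/6 (k(L) = (2*(5/4))/3 = (1/3)*(5/2) = 5/6)
16*k(-7) + V(-7) = 16*(5/6) + (1/3 + (1/2)*(-7)) = 40/3 + (1/3 - 7/2) = 40/3 - 19/6 = 61/6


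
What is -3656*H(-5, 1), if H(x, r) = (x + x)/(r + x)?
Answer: -9140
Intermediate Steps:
H(x, r) = 2*x/(r + x) (H(x, r) = (2*x)/(r + x) = 2*x/(r + x))
-3656*H(-5, 1) = -7312*(-5)/(1 - 5) = -7312*(-5)/(-4) = -7312*(-5)*(-1)/4 = -3656*5/2 = -9140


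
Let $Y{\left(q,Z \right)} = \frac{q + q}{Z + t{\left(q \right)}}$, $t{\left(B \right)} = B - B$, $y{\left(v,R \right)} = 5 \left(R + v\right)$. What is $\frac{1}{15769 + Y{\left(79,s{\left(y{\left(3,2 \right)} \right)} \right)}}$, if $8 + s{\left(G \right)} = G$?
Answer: $\frac{17}{268231} \approx 6.3378 \cdot 10^{-5}$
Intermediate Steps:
$y{\left(v,R \right)} = 5 R + 5 v$
$s{\left(G \right)} = -8 + G$
$t{\left(B \right)} = 0$
$Y{\left(q,Z \right)} = \frac{2 q}{Z}$ ($Y{\left(q,Z \right)} = \frac{q + q}{Z + 0} = \frac{2 q}{Z}$)
$\frac{1}{15769 + Y{\left(79,s{\left(y{\left(3,2 \right)} \right)} \right)}} = \frac{1}{15769 + 2 \cdot 79 \frac{1}{-8 + \left(5 \cdot 2 + 5 \cdot 3\right)}} = \frac{1}{15769 + 2 \cdot 79 \frac{1}{-8 + \left(10 + 15\right)}} = \frac{1}{15769 + 2 \cdot 79 \frac{1}{-8 + 25}} = \frac{1}{15769 + 2 \cdot 79 \cdot \frac{1}{17}} = \frac{1}{15769 + \frac{158}{17}} = \frac{1}{\frac{268231}{17}} = \frac{17}{268231}$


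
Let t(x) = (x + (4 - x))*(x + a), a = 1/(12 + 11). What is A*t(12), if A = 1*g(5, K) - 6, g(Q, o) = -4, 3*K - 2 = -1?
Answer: -11080/23 ≈ -481.74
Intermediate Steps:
K = 1/3 (K = 2/3 + (1/3)*(-1) = 2/3 - 1/3 = 1/3 ≈ 0.33333)
a = 1/23 ≈ 0.043478
A = -10 (A = 1*(-4) - 6 = -4 - 6 = -10)
t(x) = 4/23 + 4*x (t(x) = (x + (4 - x))*(x + 1/23) = 4*(1/23 + x) = 4/23 + 4*x)
A*t(12) = -10*(4/23 + 4*12) = -10*(4/23 + 48) = -10*1108/23 = -11080/23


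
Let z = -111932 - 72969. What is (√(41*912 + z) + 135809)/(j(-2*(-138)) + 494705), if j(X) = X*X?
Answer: 135809/570881 + I*√147509/570881 ≈ 0.23789 + 0.00067277*I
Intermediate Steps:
z = -184901
j(X) = X²
(√(41*912 + z) + 135809)/(j(-2*(-138)) + 494705) = (√(41*912 - 184901) + 135809)/((-2*(-138))² + 494705) = (√(37392 - 184901) + 135809)/(276² + 494705) = (√(-147509) + 135809)/(76176 + 494705) = (I*√147509 + 135809)/570881 = (135809 + I*√147509)*(1/570881) = 135809/570881 + I*√147509/570881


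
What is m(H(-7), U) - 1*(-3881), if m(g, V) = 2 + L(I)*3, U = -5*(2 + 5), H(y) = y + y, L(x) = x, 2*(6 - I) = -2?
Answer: 3904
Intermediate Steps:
I = 7 (I = 6 - ½*(-2) = 6 + 1 = 7)
H(y) = 2*y
U = -35 (U = -5*7 = -35)
m(g, V) = 23 (m(g, V) = 2 + 7*3 = 2 + 21 = 23)
m(H(-7), U) - 1*(-3881) = 23 - 1*(-3881) = 23 + 3881 = 3904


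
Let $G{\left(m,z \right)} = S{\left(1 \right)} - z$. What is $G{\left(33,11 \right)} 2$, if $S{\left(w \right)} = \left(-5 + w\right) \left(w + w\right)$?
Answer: $-38$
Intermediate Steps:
$S{\left(w \right)} = 2 w \left(-5 + w\right)$ ($S{\left(w \right)} = \left(-5 + w\right) 2 w = 2 w \left(-5 + w\right)$)
$G{\left(m,z \right)} = -8 - z$ ($G{\left(m,z \right)} = 2 \cdot 1 \left(-5 + 1\right) - z = 2 \cdot 1 \left(-4\right) - z = -8 - z$)
$G{\left(33,11 \right)} 2 = \left(-8 - 11\right) 2 = \left(-19\right) 2 = -38$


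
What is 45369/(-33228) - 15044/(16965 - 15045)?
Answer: -57413/6240 ≈ -9.2008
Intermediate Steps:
45369/(-33228) - 15044/(16965 - 15045) = 45369*(-1/33228) - 15044/1920 = -71/52 - 15044*1/1920 = -71/52 - 3761/480 = -57413/6240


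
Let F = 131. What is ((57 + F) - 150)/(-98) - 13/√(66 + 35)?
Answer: -19/49 - 13*√101/101 ≈ -1.6813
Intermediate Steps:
((57 + F) - 150)/(-98) - 13/√(66 + 35) = ((57 + 131) - 150)/(-98) - 13/√(66 + 35) = (188 - 150)*(-1/98) - 13*√101/101 = 38*(-1/98) - 13*√101/101 = -19/49 - 13*√101/101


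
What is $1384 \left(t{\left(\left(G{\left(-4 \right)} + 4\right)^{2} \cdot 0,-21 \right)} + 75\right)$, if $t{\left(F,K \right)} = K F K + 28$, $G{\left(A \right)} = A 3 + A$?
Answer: $142552$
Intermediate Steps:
$G{\left(A \right)} = 4 A$ ($G{\left(A \right)} = 3 A + A = 4 A$)
$t{\left(F,K \right)} = 28 + F K^{2}$ ($t{\left(F,K \right)} = F K K + 28 = F K^{2} + 28 = 28 + F K^{2}$)
$1384 \left(t{\left(\left(G{\left(-4 \right)} + 4\right)^{2} \cdot 0,-21 \right)} + 75\right) = 1384 \left(\left(28 + \left(4 \left(-4\right) + 4\right)^{2} \cdot 0 \left(-21\right)^{2}\right) + 75\right) = 1384 \left(\left(28 + \left(-16 + 4\right)^{2} \cdot 0 \cdot 441\right) + 75\right) = 1384 \left(\left(28 + \left(-12\right)^{2} \cdot 0 \cdot 441\right) + 75\right) = 1384 \left(\left(28 + 144 \cdot 0 \cdot 441\right) + 75\right) = 1384 \left(\left(28 + 0 \cdot 441\right) + 75\right) = 1384 \left(\left(28 + 0\right) + 75\right) = 1384 \left(28 + 75\right) = 1384 \cdot 103 = 142552$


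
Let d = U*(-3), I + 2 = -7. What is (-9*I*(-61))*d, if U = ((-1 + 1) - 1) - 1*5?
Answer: -88938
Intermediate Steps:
I = -9 (I = -2 - 7 = -9)
U = -6 (U = (0 - 1) - 5 = -1 - 5 = -6)
d = 18 (d = -6*(-3) = 18)
(-9*I*(-61))*d = (-9*(-9)*(-61))*18 = (81*(-61))*18 = -4941*18 = -88938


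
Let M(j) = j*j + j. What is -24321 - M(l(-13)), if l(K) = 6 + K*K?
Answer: -55121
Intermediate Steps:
l(K) = 6 + K²
M(j) = j + j² (M(j) = j² + j = j + j²)
-24321 - M(l(-13)) = -24321 - (6 + (-13)²)*(1 + (6 + (-13)²)) = -24321 - (6 + 169)*(1 + (6 + 169)) = -24321 - 175*(1 + 175) = -24321 - 175*176 = -24321 - 1*30800 = -24321 - 30800 = -55121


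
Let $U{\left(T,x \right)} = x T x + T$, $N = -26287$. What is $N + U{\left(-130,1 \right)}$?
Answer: $-26547$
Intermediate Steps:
$U{\left(T,x \right)} = T + T x^{2}$ ($U{\left(T,x \right)} = T x x + T = T x^{2} + T = T + T x^{2}$)
$N + U{\left(-130,1 \right)} = -26287 - 130 \left(1 + 1^{2}\right) = -26287 - 130 \left(1 + 1\right) = -26287 - 260 = -26547$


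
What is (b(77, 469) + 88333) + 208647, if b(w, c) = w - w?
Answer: 296980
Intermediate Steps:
b(w, c) = 0
(b(77, 469) + 88333) + 208647 = (0 + 88333) + 208647 = 88333 + 208647 = 296980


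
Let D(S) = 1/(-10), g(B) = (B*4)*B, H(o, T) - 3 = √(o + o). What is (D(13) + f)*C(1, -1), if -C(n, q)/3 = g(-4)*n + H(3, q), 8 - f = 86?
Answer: 156981/10 + 2343*√6/10 ≈ 16272.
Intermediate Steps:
f = -78 (f = 8 - 1*86 = 8 - 86 = -78)
H(o, T) = 3 + √2*√o (H(o, T) = 3 + √(o + o) = 3 + √(2*o) = 3 + √2*√o)
g(B) = 4*B² (g(B) = (4*B)*B = 4*B²)
D(S) = -⅒
C(n, q) = -9 - 192*n - 3*√6 (C(n, q) = -3*((4*(-4)²)*n + (3 + √2*√3)) = -3*((4*16)*n + (3 + √6)) = -3*(64*n + (3 + √6)) = -3*(3 + √6 + 64*n) = -9 - 192*n - 3*√6)
(D(13) + f)*C(1, -1) = (-⅒ - 78)*(-9 - 192*1 - 3*√6) = -781*(-9 - 192 - 3*√6)/10 = -781*(-201 - 3*√6)/10 = 156981/10 + 2343*√6/10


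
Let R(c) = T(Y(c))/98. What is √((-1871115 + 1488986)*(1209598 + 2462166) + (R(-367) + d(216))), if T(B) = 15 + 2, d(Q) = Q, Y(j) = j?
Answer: I*√275005151046606/14 ≈ 1.1845e+6*I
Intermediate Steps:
T(B) = 17
R(c) = 17/98
√((-1871115 + 1488986)*(1209598 + 2462166) + (R(-367) + d(216))) = √((-1871115 + 1488986)*(1209598 + 2462166) + (17/98 + 216)) = √(-382129*3671764 + 21185/98) = √(-1403087505556 + 21185/98) = √(-137502575523303/98) = I*√275005151046606/14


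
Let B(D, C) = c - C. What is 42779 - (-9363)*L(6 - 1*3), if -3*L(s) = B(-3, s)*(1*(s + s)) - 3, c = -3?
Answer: 164498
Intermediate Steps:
B(D, C) = -3 - C
L(s) = 1 - 2*s*(-3 - s)/3 (L(s) = -((-3 - s)*(1*(s + s)) - 3)/3 = -((-3 - s)*(1*(2*s)) - 3)/3 = -((-3 - s)*(2*s) - 3)/3 = -(2*s*(-3 - s) - 3)/3 = -(-3 + 2*s*(-3 - s))/3 = 1 - 2*s*(-3 - s)/3)
42779 - (-9363)*L(6 - 1*3) = 42779 - (-9363)*(1 + 2*(6 - 1*3)*(3 + (6 - 1*3))/3) = 42779 - (-9363)*(1 + 2*(6 - 3)*(3 + (6 - 3))/3) = 42779 - (-9363)*(1 + (⅔)*3*(3 + 3)) = 42779 - (-9363)*(1 + (⅔)*3*6) = 42779 - (-9363)*(1 + 12) = 42779 - (-9363)*13 = 42779 - 1*(-121719) = 42779 + 121719 = 164498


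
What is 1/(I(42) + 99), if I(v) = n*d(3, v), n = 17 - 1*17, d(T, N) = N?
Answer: 1/99 ≈ 0.010101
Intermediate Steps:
n = 0 (n = 17 - 17 = 0)
I(v) = 0 (I(v) = 0*v = 0)
1/(I(42) + 99) = 1/(0 + 99) = 1/99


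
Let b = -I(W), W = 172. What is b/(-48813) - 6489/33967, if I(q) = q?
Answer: -310905233/1658031171 ≈ -0.18751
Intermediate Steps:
b = -172 (b = -1*172 = -172)
b/(-48813) - 6489/33967 = -172/(-48813) - 6489/33967 = -172*(-1/48813) - 6489*1/33967 = 172/48813 - 6489/33967 = -310905233/1658031171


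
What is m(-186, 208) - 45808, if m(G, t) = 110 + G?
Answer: -45884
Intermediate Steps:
m(-186, 208) - 45808 = (110 - 186) - 45808 = -76 - 45808 = -45884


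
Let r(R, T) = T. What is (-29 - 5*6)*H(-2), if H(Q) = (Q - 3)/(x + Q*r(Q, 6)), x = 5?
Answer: -295/7 ≈ -42.143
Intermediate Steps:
H(Q) = (-3 + Q)/(5 + 6*Q) (H(Q) = (Q - 3)/(5 + Q*6) = (-3 + Q)/(5 + 6*Q))
(-29 - 5*6)*H(-2) = (-29 - 5*6)*((-3 - 2)/(5 + 6*(-2))) = (-29 - 30)*(-5/(5 - 12)) = -59*(-5)/(-7) = -(-59)*(-5)/7 = -59*5/7 = -295/7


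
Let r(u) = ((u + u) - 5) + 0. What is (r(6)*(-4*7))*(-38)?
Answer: 7448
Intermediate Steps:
r(u) = -5 + 2*u (r(u) = (2*u - 5) + 0 = (-5 + 2*u) + 0 = -5 + 2*u)
(r(6)*(-4*7))*(-38) = ((-5 + 2*6)*(-4*7))*(-38) = ((-5 + 12)*(-28))*(-38) = (7*(-28))*(-38) = -196*(-38) = 7448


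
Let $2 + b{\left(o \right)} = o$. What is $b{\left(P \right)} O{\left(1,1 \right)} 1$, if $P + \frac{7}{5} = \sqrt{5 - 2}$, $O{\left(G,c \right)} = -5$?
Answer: $17 - 5 \sqrt{3} \approx 8.3398$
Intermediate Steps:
$P = - \frac{7}{5} + \sqrt{3}$ ($P = - \frac{7}{5} + \sqrt{5 - 2} = - \frac{7}{5} + \sqrt{3} \approx 0.33205$)
$b{\left(o \right)} = -2 + o$
$b{\left(P \right)} O{\left(1,1 \right)} 1 = \left(-2 - \left(\frac{7}{5} - \sqrt{3}\right)\right) \left(-5\right) 1 = \left(- \frac{17}{5} + \sqrt{3}\right) \left(-5\right) 1 = \left(17 - 5 \sqrt{3}\right) 1 = 17 - 5 \sqrt{3}$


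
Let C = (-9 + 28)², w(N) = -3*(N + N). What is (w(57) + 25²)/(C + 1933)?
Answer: 283/2294 ≈ 0.12337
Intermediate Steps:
w(N) = -6*N
C = 361 (C = 19² = 361)
(w(57) + 25²)/(C + 1933) = (-6*57 + 25²)/(361 + 1933) = (-342 + 625)/2294 = 283*(1/2294) = 283/2294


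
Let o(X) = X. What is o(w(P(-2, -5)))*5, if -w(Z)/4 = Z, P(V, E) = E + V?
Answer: 140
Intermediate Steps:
w(Z) = -4*Z
o(w(P(-2, -5)))*5 = -4*(-5 - 2)*5 = -4*(-7)*5 = 28*5 = 140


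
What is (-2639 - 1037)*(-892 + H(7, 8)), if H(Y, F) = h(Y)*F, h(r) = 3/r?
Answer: 22864720/7 ≈ 3.2664e+6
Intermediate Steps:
H(Y, F) = 3*F/Y (H(Y, F) = (3/Y)*F = 3*F/Y)
(-2639 - 1037)*(-892 + H(7, 8)) = (-2639 - 1037)*(-892 + 3*8/7) = -3676*(-892 + 3*8*(1/7)) = -3676*(-892 + 24/7) = -3676*(-6220/7) = 22864720/7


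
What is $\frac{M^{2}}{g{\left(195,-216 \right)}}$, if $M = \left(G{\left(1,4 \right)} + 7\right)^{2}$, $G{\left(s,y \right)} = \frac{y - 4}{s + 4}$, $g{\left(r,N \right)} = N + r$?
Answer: $- \frac{343}{3} \approx -114.33$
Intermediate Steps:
$G{\left(s,y \right)} = \frac{-4 + y}{4 + s}$
$M = 49$ ($M = \left(\frac{-4 + 4}{4 + 1} + 7\right)^{2} = \left(\frac{1}{5} \cdot 0 + 7\right)^{2} = \left(0 + 7\right)^{2} = 7^{2} = 49$)
$\frac{M^{2}}{g{\left(195,-216 \right)}} = \frac{49^{2}}{-216 + 195} = \frac{2401}{-21} = 2401 \left(- \frac{1}{21}\right) = - \frac{343}{3}$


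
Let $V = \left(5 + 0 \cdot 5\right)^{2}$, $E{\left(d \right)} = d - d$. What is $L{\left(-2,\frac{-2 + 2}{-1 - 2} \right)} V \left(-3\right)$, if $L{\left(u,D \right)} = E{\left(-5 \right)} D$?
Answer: $0$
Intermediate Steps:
$E{\left(d \right)} = 0$
$V = 25$ ($V = \left(5 + 0\right)^{2} = 5^{2} = 25$)
$L{\left(u,D \right)} = 0$ ($L{\left(u,D \right)} = 0 D = 0$)
$L{\left(-2,\frac{-2 + 2}{-1 - 2} \right)} V \left(-3\right) = 0 \cdot 25 \left(-3\right) = 0 \left(-3\right) = 0$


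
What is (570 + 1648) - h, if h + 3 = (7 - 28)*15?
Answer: 2536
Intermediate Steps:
h = -318 (h = -3 + (7 - 28)*15 = -3 - 21*15 = -3 - 315 = -318)
(570 + 1648) - h = (570 + 1648) - 1*(-318) = 2218 + 318 = 2536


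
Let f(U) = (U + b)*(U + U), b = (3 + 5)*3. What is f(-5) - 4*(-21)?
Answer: -106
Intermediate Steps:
b = 24 (b = 8*3 = 24)
f(U) = 2*U*(24 + U) (f(U) = (U + 24)*(U + U) = (24 + U)*(2*U) = 2*U*(24 + U))
f(-5) - 4*(-21) = 2*(-5)*(24 - 5) - 4*(-21) = 2*(-5)*19 + 84 = -190 + 84 = -106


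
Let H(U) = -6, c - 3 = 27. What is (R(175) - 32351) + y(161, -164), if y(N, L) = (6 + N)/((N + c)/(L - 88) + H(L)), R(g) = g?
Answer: -54837812/1703 ≈ -32201.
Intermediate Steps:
c = 30 (c = 3 + 27 = 30)
y(N, L) = (6 + N)/(-6 + (30 + N)/(-88 + L)) (y(N, L) = (6 + N)/((N + 30)/(L - 88) - 6) = (6 + N)/((30 + N)/(-88 + L) - 6) = (6 + N)/(-6 + (30 + N)/(-88 + L)))
(R(175) - 32351) + y(161, -164) = (175 - 32351) + (-528 - 88*161 + 6*(-164) - 164*161)/(558 + 161 - 6*(-164)) = -32176 + (-528 - 14168 - 984 - 26404)/(558 + 161 + 984) = -32176 - 42084/1703 = -54837812/1703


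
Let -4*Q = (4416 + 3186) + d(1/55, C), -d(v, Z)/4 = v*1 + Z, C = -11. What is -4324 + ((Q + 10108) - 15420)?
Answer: -1270223/110 ≈ -11547.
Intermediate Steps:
d(v, Z) = -4*Z - 4*v (d(v, Z) = -4*(v*1 + Z) = -4*(v + Z) = -4*(Z + v) = -4*Z - 4*v)
Q = -210263/110 (Q = -((4416 + 3186) + (-4*(-11) - 4/55))/4 = -(7602 + (44 - 4*1/55))/4 = -(7602 + (44 - 4/55))/4 = -(7602 + 2416/55)/4 = -¼*420526/55 = -210263/110 ≈ -1911.5)
-4324 + ((Q + 10108) - 15420) = -4324 + ((-210263/110 + 10108) - 15420) = -4324 + (901617/110 - 15420) = -4324 - 794583/110 = -1270223/110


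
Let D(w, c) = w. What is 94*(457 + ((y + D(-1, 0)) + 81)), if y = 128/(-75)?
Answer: 3773818/75 ≈ 50318.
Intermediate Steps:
y = -128/75 (y = 128*(-1/75) = -128/75 ≈ -1.7067)
94*(457 + ((y + D(-1, 0)) + 81)) = 94*(457 + ((-128/75 - 1) + 81)) = 94*(457 + (-203/75 + 81)) = 94*(457 + 5872/75) = 94*(40147/75) = 3773818/75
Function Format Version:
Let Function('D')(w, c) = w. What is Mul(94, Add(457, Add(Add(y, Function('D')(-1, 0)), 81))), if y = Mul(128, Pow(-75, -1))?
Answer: Rational(3773818, 75) ≈ 50318.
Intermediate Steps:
y = Rational(-128, 75) (y = Mul(128, Rational(-1, 75)) = Rational(-128, 75) ≈ -1.7067)
Mul(94, Add(457, Add(Add(y, Function('D')(-1, 0)), 81))) = Mul(94, Add(457, Add(Add(Rational(-128, 75), -1), 81))) = Mul(94, Add(457, Add(Rational(-203, 75), 81))) = Mul(94, Add(457, Rational(5872, 75))) = Mul(94, Rational(40147, 75)) = Rational(3773818, 75)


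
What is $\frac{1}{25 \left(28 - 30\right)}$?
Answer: $- \frac{1}{50} \approx -0.02$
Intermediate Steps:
$\frac{1}{25 \left(28 - 30\right)} = \frac{1}{25 \left(-2\right)} = \frac{1}{-50} = - \frac{1}{50}$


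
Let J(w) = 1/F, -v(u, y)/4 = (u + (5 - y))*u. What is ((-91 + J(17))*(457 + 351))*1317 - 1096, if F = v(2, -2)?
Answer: -290556755/3 ≈ -9.6852e+7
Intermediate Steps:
v(u, y) = -4*u*(5 + u - y) (v(u, y) = -4*(u + (5 - y))*u = -4*(5 + u - y)*u = -4*u*(5 + u - y))
F = -72 (F = 4*2*(-5 - 2 - 1*2) = 4*2*(-5 - 2 - 2) = 4*2*(-9) = -72)
J(w) = -1/72 (J(w) = 1/(-72) = -1/72)
((-91 + J(17))*(457 + 351))*1317 - 1096 = ((-91 - 1/72)*(457 + 351))*1317 - 1096 = -6553/72*808*1317 - 1096 = -661853/9*1317 - 1096 = -290553467/3 - 1096 = -290556755/3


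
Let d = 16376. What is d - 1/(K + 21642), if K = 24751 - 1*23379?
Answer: 376877263/23014 ≈ 16376.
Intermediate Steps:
K = 1372 (K = 24751 - 23379 = 1372)
d - 1/(K + 21642) = 16376 - 1/(1372 + 21642) = 16376 - 1/23014 = 376877263/23014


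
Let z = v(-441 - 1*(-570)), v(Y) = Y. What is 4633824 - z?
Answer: 4633695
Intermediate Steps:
z = 129 (z = -441 - 1*(-570) = -441 + 570 = 129)
4633824 - z = 4633824 - 1*129 = 4633824 - 129 = 4633695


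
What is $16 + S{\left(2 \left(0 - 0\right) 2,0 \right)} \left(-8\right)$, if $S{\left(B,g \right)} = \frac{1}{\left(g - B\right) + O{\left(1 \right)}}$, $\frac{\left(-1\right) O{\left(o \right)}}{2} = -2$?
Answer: $14$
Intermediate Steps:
$O{\left(o \right)} = 4$ ($O{\left(o \right)} = \left(-2\right) \left(-2\right) = 4$)
$S{\left(B,g \right)} = \frac{1}{4 + g - B}$ ($S{\left(B,g \right)} = \frac{1}{\left(g - B\right) + 4} = \frac{1}{4 + g - B}$)
$16 + S{\left(2 \left(0 - 0\right) 2,0 \right)} \left(-8\right) = 16 + \frac{1}{4 + 0 - 2 \left(0 - 0\right) 2} \left(-8\right) = 16 + \frac{1}{4 + 0 - 2 \left(0 + 0\right) 2} \left(-8\right) = 16 + \frac{1}{4 + 0 - 2 \cdot 0 \cdot 2} \left(-8\right) = 16 + \frac{1}{4 + 0 - 0 \cdot 2} \left(-8\right) = 16 + \frac{1}{4 + 0 - 0} \left(-8\right) = 16 + \frac{1}{4 + 0 + 0} \left(-8\right) = 16 + \frac{1}{4} \left(-8\right) = 16 - 2 = 14$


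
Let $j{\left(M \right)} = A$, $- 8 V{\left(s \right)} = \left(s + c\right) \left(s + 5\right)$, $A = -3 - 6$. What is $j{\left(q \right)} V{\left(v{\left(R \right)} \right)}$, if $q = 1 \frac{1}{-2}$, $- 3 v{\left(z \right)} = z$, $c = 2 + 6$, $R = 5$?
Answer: $\frac{95}{4} \approx 23.75$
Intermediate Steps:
$c = 8$
$v{\left(z \right)} = - \frac{z}{3}$
$A = -9$ ($A = -3 - 6 = -9$)
$V{\left(s \right)} = - \frac{\left(5 + s\right) \left(8 + s\right)}{8}$ ($V{\left(s \right)} = - \frac{\left(s + 8\right) \left(s + 5\right)}{8} = - \frac{\left(8 + s\right) \left(5 + s\right)}{8} = - \frac{\left(5 + s\right) \left(8 + s\right)}{8}$)
$q = - \frac{1}{2}$ ($q = 1 \left(- \frac{1}{2}\right) = - \frac{1}{2} \approx -0.5$)
$j{\left(M \right)} = -9$
$j{\left(q \right)} V{\left(v{\left(R \right)} \right)} = - 9 \left(-5 - \frac{13 \left(\left(- \frac{1}{3}\right) 5\right)}{8} - \frac{\left(\left(- \frac{1}{3}\right) 5\right)^{2}}{8}\right) = - 9 \left(-5 - - \frac{65}{24} - \frac{\left(- \frac{5}{3}\right)^{2}}{8}\right) = - 9 \left(-5 + \frac{65}{24} - \frac{25}{72}\right) = \left(-9\right) \left(- \frac{95}{36}\right) = \frac{95}{4}$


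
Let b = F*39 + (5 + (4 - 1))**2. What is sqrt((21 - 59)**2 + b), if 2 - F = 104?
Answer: I*sqrt(2470) ≈ 49.699*I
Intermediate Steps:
F = -102 (F = 2 - 1*104 = 2 - 104 = -102)
b = -3914 (b = -102*39 + (5 + (4 - 1))**2 = -3978 + (5 + 3)**2 = -3978 + 8**2 = -3978 + 64 = -3914)
sqrt((21 - 59)**2 + b) = sqrt((21 - 59)**2 - 3914) = sqrt((-38)**2 - 3914) = sqrt(1444 - 3914) = sqrt(-2470) = I*sqrt(2470)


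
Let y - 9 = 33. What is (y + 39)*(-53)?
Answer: -4293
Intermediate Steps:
y = 42 (y = 9 + 33 = 42)
(y + 39)*(-53) = (42 + 39)*(-53) = 81*(-53) = -4293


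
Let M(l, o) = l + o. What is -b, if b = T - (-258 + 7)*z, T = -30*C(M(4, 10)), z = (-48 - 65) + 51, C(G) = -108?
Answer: 12322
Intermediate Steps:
z = -62 (z = -113 + 51 = -62)
T = 3240 (T = -30*(-108) = 3240)
b = -12322 (b = 3240 - (-258 + 7)*(-62) = 3240 - (-251)*(-62) = 3240 - 1*15562 = 3240 - 15562 = -12322)
-b = -1*(-12322) = 12322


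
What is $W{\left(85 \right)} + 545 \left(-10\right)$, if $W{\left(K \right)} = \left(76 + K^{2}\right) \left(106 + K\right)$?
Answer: $1389041$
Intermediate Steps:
$W{\left(85 \right)} + 545 \left(-10\right) = \left(8056 + 85^{3} + 76 \cdot 85 + 106 \cdot 85^{2}\right) + 545 \left(-10\right) = \left(8056 + 614125 + 6460 + 106 \cdot 7225\right) - 5450 = \left(8056 + 614125 + 6460 + 765850\right) - 5450 = 1394491 - 5450 = 1389041$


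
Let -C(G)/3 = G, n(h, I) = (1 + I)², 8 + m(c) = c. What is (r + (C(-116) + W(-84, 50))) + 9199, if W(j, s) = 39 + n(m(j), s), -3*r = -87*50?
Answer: 13637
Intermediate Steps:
m(c) = -8 + c
r = 1450 (r = -(-29)*50 = -⅓*(-4350) = 1450)
C(G) = -3*G
W(j, s) = 39 + (1 + s)²
(r + (C(-116) + W(-84, 50))) + 9199 = (1450 + (-3*(-116) + (39 + (1 + 50)²))) + 9199 = (1450 + (348 + (39 + 51²))) + 9199 = (1450 + (348 + (39 + 2601))) + 9199 = (1450 + (348 + 2640)) + 9199 = (1450 + 2988) + 9199 = 4438 + 9199 = 13637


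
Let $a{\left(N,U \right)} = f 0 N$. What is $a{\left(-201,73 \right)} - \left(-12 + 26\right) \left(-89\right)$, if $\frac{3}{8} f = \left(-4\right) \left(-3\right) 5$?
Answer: $1246$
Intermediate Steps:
$f = 160$ ($f = \frac{8 \left(-4\right) \left(-3\right) 5}{3} = \frac{8 \cdot 12 \cdot 5}{3} = \frac{8}{3} \cdot 60 = 160$)
$a{\left(N,U \right)} = 0$ ($a{\left(N,U \right)} = 160 \cdot 0 N = 0 N = 0$)
$a{\left(-201,73 \right)} - \left(-12 + 26\right) \left(-89\right) = 0 - \left(-12 + 26\right) \left(-89\right) = 0 - 14 \left(-89\right) = 0 - -1246 = 0 + 1246 = 1246$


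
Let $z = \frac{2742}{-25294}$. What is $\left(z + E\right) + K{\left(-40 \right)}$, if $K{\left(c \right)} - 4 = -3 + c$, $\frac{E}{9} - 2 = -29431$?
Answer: $- \frac{3350191671}{12647} \approx -2.649 \cdot 10^{5}$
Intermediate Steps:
$E = -264861$ ($E = 18 + 9 \left(-29431\right) = 18 - 264879 = -264861$)
$z = - \frac{1371}{12647}$ ($z = 2742 \left(- \frac{1}{25294}\right) = - \frac{1371}{12647} \approx -0.10841$)
$K{\left(c \right)} = 1 + c$ ($K{\left(c \right)} = 4 + \left(-3 + c\right) = 1 + c$)
$\left(z + E\right) + K{\left(-40 \right)} = \left(- \frac{1371}{12647} - 264861\right) + \left(1 - 40\right) = - \frac{3349698438}{12647} - 39 = - \frac{3350191671}{12647}$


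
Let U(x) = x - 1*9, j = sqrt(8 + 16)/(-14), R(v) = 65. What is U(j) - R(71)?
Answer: -74 - sqrt(6)/7 ≈ -74.350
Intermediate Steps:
j = -sqrt(6)/7 (j = sqrt(24)*(-1/14) = (2*sqrt(6))*(-1/14) = -sqrt(6)/7 ≈ -0.34993)
U(x) = -9 + x (U(x) = x - 9 = -9 + x)
U(j) - R(71) = (-9 - sqrt(6)/7) - 1*65 = (-9 - sqrt(6)/7) - 65 = -74 - sqrt(6)/7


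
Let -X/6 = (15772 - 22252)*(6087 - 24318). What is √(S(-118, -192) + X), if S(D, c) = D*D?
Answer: 2*I*√177201839 ≈ 26623.0*I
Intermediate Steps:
S(D, c) = D²
X = -708821280 (X = -6*(15772 - 22252)*(6087 - 24318) = -(-38880)*(-18231) = -6*118136880 = -708821280)
√(S(-118, -192) + X) = √((-118)² - 708821280) = √(13924 - 708821280) = √(-708807356) = 2*I*√177201839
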